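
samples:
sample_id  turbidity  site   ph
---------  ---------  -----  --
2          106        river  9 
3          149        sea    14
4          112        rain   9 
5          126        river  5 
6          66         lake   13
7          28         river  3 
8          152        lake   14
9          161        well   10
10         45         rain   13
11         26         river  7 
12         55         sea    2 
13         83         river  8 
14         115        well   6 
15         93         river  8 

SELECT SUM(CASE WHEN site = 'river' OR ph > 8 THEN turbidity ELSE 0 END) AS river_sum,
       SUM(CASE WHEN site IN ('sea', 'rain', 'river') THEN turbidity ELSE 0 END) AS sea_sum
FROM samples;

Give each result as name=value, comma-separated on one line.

river_sum=1147, sea_sum=823

[river_sum: site = 'river' OR ph > 8]
sample_id=2: ✓ → 106
sample_id=3: ✓ → 149
sample_id=4: ✓ → 112
sample_id=5: ✓ → 126
sample_id=6: ✓ → 66
sample_id=7: ✓ → 28
sample_id=8: ✓ → 152
sample_id=9: ✓ → 161
sample_id=10: ✓ → 45
sample_id=11: ✓ → 26
sample_id=12: ✗
sample_id=13: ✓ → 83
sample_id=14: ✗
sample_id=15: ✓ → 93
river_sum = 106 + 149 + 112 + 126 + 66 + 28 + 152 + 161 + 45 + 26 + 83 + 93 = 1147
—
[sea_sum: site IN ('sea', 'rain', 'river')]
sample_id=2: ✓ → 106
sample_id=3: ✓ → 149
sample_id=4: ✓ → 112
sample_id=5: ✓ → 126
sample_id=6: ✗
sample_id=7: ✓ → 28
sample_id=8: ✗
sample_id=9: ✗
sample_id=10: ✓ → 45
sample_id=11: ✓ → 26
sample_id=12: ✓ → 55
sample_id=13: ✓ → 83
sample_id=14: ✗
sample_id=15: ✓ → 93
sea_sum = 106 + 149 + 112 + 126 + 28 + 45 + 26 + 55 + 83 + 93 = 823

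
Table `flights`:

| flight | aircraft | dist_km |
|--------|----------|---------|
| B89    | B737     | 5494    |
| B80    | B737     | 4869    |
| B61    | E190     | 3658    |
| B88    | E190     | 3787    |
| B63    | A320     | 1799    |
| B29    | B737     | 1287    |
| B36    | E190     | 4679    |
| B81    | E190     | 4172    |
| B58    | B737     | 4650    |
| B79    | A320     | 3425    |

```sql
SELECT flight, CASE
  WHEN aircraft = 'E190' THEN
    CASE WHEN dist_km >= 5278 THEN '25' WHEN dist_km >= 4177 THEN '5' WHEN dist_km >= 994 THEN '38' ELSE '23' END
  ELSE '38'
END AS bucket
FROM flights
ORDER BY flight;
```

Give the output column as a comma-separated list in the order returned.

38, 5, 38, 38, 38, 38, 38, 38, 38, 38

flight=B29: aircraft='B737' → outer ELSE → 38
flight=B36: aircraft='E190' → inner[dist_km >= 4177] → 5
flight=B58: aircraft='B737' → outer ELSE → 38
flight=B61: aircraft='E190' → inner[dist_km >= 994] → 38
flight=B63: aircraft='A320' → outer ELSE → 38
flight=B79: aircraft='A320' → outer ELSE → 38
flight=B80: aircraft='B737' → outer ELSE → 38
flight=B81: aircraft='E190' → inner[dist_km >= 994] → 38
flight=B88: aircraft='E190' → inner[dist_km >= 994] → 38
flight=B89: aircraft='B737' → outer ELSE → 38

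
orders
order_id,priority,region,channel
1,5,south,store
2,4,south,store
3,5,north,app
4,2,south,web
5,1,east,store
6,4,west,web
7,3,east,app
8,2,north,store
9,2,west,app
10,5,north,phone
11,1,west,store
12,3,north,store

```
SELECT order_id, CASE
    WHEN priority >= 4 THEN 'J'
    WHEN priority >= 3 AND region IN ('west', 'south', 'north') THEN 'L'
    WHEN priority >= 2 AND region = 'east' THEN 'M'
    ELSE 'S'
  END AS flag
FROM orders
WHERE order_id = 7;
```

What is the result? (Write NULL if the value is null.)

order_id = 7: priority=3, region=east, channel=app.
priority >= 4 → false
priority >= 3 AND region IN ('west', 'south', 'north') → false
priority >= 2 AND region = 'east' → true → M

M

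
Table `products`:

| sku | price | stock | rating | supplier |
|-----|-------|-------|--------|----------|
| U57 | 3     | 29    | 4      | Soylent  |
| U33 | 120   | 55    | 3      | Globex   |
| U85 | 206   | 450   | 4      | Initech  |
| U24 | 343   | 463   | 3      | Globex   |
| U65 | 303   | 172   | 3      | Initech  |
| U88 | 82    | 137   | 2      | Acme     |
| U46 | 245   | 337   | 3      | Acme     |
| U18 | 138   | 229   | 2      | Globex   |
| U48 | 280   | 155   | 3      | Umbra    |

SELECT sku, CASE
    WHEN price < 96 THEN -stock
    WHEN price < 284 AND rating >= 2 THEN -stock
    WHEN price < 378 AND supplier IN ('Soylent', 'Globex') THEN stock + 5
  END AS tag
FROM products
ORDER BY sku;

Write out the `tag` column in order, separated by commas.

-229, 468, -55, -337, -155, -29, NULL, -450, -137

sku=U18: price < 284 AND rating >= 2 → -229
sku=U24: price < 378 AND supplier IN ('Soylent', 'Globex') → 468
sku=U33: price < 284 AND rating >= 2 → -55
sku=U46: price < 284 AND rating >= 2 → -337
sku=U48: price < 284 AND rating >= 2 → -155
sku=U57: price < 96 → -29
sku=U65: (no match → NULL) → NULL
sku=U85: price < 284 AND rating >= 2 → -450
sku=U88: price < 96 → -137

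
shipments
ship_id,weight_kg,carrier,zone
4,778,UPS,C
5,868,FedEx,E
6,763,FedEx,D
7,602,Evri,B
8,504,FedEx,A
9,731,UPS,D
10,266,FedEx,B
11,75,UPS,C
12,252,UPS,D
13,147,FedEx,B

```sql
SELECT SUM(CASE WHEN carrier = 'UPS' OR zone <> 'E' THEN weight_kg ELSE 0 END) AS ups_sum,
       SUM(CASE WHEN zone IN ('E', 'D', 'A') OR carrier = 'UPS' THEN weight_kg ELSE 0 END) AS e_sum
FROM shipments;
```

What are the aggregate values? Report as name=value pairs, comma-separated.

ups_sum=4118, e_sum=3971

[ups_sum: carrier = 'UPS' OR zone <> 'E']
ship_id=4: ✓ → 778
ship_id=5: ✗
ship_id=6: ✓ → 763
ship_id=7: ✓ → 602
ship_id=8: ✓ → 504
ship_id=9: ✓ → 731
ship_id=10: ✓ → 266
ship_id=11: ✓ → 75
ship_id=12: ✓ → 252
ship_id=13: ✓ → 147
ups_sum = 778 + 763 + 602 + 504 + 731 + 266 + 75 + 252 + 147 = 4118
—
[e_sum: zone IN ('E', 'D', 'A') OR carrier = 'UPS']
ship_id=4: ✓ → 778
ship_id=5: ✓ → 868
ship_id=6: ✓ → 763
ship_id=7: ✗
ship_id=8: ✓ → 504
ship_id=9: ✓ → 731
ship_id=10: ✗
ship_id=11: ✓ → 75
ship_id=12: ✓ → 252
ship_id=13: ✗
e_sum = 778 + 868 + 763 + 504 + 731 + 75 + 252 = 3971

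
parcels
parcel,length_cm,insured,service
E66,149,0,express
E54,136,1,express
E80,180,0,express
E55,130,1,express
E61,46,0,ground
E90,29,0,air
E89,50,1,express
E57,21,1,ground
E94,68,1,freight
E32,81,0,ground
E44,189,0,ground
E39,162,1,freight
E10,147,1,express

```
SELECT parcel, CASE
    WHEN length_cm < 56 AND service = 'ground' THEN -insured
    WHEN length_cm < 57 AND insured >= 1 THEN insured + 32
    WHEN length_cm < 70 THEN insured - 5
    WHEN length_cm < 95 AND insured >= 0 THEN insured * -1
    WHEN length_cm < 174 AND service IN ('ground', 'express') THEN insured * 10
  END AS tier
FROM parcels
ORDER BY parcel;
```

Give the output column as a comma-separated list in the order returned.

10, 0, NULL, NULL, 10, 10, -1, 0, 0, NULL, 33, -5, -4

parcel=E10: length_cm < 174 AND service IN ('ground', 'express') → 10
parcel=E32: length_cm < 95 AND insured >= 0 → 0
parcel=E39: (no match → NULL) → NULL
parcel=E44: (no match → NULL) → NULL
parcel=E54: length_cm < 174 AND service IN ('ground', 'express') → 10
parcel=E55: length_cm < 174 AND service IN ('ground', 'express') → 10
parcel=E57: length_cm < 56 AND service = 'ground' → -1
parcel=E61: length_cm < 56 AND service = 'ground' → 0
parcel=E66: length_cm < 174 AND service IN ('ground', 'express') → 0
parcel=E80: (no match → NULL) → NULL
parcel=E89: length_cm < 57 AND insured >= 1 → 33
parcel=E90: length_cm < 70 → -5
parcel=E94: length_cm < 70 → -4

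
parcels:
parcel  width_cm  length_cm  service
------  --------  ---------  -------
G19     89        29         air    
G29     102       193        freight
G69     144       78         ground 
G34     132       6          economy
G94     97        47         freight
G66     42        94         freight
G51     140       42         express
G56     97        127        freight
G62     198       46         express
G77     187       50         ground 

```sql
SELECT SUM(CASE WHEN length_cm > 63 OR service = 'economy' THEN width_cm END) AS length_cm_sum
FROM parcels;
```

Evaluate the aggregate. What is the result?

parcel=G19: ✗
parcel=G29: ✓ → 102
parcel=G69: ✓ → 144
parcel=G34: ✓ → 132
parcel=G94: ✗
parcel=G66: ✓ → 42
parcel=G51: ✗
parcel=G56: ✓ → 97
parcel=G62: ✗
parcel=G77: ✗
length_cm_sum = 102 + 144 + 132 + 42 + 97 = 517

517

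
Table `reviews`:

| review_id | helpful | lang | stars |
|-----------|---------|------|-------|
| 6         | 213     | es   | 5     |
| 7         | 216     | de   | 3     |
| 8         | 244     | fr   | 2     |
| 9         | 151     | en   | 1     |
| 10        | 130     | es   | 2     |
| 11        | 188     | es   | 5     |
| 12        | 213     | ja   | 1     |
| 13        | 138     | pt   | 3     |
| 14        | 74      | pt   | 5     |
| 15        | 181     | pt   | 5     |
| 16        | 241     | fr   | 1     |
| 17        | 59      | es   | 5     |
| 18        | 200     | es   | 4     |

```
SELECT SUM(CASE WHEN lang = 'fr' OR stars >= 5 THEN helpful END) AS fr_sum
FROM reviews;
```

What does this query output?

1200

review_id=6: ✓ → 213
review_id=7: ✗
review_id=8: ✓ → 244
review_id=9: ✗
review_id=10: ✗
review_id=11: ✓ → 188
review_id=12: ✗
review_id=13: ✗
review_id=14: ✓ → 74
review_id=15: ✓ → 181
review_id=16: ✓ → 241
review_id=17: ✓ → 59
review_id=18: ✗
fr_sum = 213 + 244 + 188 + 74 + 181 + 241 + 59 = 1200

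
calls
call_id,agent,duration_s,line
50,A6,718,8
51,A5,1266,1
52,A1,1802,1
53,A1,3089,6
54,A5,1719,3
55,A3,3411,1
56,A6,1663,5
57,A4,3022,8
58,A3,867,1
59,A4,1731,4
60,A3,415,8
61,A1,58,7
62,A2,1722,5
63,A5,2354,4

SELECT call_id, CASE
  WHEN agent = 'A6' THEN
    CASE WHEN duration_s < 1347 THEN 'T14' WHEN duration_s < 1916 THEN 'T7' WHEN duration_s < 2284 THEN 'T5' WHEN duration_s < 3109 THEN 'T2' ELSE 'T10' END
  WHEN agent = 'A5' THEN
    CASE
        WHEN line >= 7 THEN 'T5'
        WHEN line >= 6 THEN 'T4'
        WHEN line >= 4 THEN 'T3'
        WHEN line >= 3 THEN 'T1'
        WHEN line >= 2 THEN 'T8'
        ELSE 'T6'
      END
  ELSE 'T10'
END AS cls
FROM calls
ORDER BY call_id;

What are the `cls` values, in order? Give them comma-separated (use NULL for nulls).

call_id=50: agent='A6' → inner[duration_s < 1347] → T14
call_id=51: agent='A5' → inner[ELSE] → T6
call_id=52: agent='A1' → outer ELSE → T10
call_id=53: agent='A1' → outer ELSE → T10
call_id=54: agent='A5' → inner[line >= 3] → T1
call_id=55: agent='A3' → outer ELSE → T10
call_id=56: agent='A6' → inner[duration_s < 1916] → T7
call_id=57: agent='A4' → outer ELSE → T10
call_id=58: agent='A3' → outer ELSE → T10
call_id=59: agent='A4' → outer ELSE → T10
call_id=60: agent='A3' → outer ELSE → T10
call_id=61: agent='A1' → outer ELSE → T10
call_id=62: agent='A2' → outer ELSE → T10
call_id=63: agent='A5' → inner[line >= 4] → T3

T14, T6, T10, T10, T1, T10, T7, T10, T10, T10, T10, T10, T10, T3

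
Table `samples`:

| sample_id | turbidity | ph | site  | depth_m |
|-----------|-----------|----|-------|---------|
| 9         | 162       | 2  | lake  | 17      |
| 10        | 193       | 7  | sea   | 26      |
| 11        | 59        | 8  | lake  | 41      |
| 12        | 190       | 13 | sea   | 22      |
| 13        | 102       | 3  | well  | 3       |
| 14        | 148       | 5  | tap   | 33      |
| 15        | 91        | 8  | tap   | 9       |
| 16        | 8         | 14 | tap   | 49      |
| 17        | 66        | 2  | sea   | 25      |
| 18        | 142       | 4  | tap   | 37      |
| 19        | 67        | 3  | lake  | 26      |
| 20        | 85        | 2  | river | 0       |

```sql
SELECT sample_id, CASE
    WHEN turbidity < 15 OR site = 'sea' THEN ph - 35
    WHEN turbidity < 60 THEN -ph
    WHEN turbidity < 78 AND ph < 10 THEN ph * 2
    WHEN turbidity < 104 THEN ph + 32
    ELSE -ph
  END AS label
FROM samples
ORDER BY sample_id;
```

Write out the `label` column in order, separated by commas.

sample_id=9: ELSE → -2
sample_id=10: turbidity < 15 OR site = 'sea' → -28
sample_id=11: turbidity < 60 → -8
sample_id=12: turbidity < 15 OR site = 'sea' → -22
sample_id=13: turbidity < 104 → 35
sample_id=14: ELSE → -5
sample_id=15: turbidity < 104 → 40
sample_id=16: turbidity < 15 OR site = 'sea' → -21
sample_id=17: turbidity < 15 OR site = 'sea' → -33
sample_id=18: ELSE → -4
sample_id=19: turbidity < 78 AND ph < 10 → 6
sample_id=20: turbidity < 104 → 34

-2, -28, -8, -22, 35, -5, 40, -21, -33, -4, 6, 34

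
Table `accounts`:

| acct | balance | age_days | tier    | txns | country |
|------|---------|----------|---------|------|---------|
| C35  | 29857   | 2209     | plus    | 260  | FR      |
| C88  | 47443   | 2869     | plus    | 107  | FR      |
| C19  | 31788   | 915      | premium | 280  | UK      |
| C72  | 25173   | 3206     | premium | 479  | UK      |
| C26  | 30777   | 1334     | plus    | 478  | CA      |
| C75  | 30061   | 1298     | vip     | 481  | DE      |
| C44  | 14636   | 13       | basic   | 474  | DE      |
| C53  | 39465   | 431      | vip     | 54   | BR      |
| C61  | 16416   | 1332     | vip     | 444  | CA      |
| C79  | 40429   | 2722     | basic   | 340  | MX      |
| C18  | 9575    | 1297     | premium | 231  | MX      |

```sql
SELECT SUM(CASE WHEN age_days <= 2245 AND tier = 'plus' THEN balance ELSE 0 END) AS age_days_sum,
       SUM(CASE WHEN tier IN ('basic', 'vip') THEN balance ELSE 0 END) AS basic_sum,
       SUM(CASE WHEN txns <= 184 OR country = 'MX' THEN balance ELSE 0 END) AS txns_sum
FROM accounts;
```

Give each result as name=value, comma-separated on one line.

age_days_sum=60634, basic_sum=141007, txns_sum=136912

[age_days_sum: age_days <= 2245 AND tier = 'plus']
acct=C35: ✓ → 29857
acct=C88: ✗
acct=C19: ✗
acct=C72: ✗
acct=C26: ✓ → 30777
acct=C75: ✗
acct=C44: ✗
acct=C53: ✗
acct=C61: ✗
acct=C79: ✗
acct=C18: ✗
age_days_sum = 29857 + 30777 = 60634
—
[basic_sum: tier IN ('basic', 'vip')]
acct=C35: ✗
acct=C88: ✗
acct=C19: ✗
acct=C72: ✗
acct=C26: ✗
acct=C75: ✓ → 30061
acct=C44: ✓ → 14636
acct=C53: ✓ → 39465
acct=C61: ✓ → 16416
acct=C79: ✓ → 40429
acct=C18: ✗
basic_sum = 30061 + 14636 + 39465 + 16416 + 40429 = 141007
—
[txns_sum: txns <= 184 OR country = 'MX']
acct=C35: ✗
acct=C88: ✓ → 47443
acct=C19: ✗
acct=C72: ✗
acct=C26: ✗
acct=C75: ✗
acct=C44: ✗
acct=C53: ✓ → 39465
acct=C61: ✗
acct=C79: ✓ → 40429
acct=C18: ✓ → 9575
txns_sum = 47443 + 39465 + 40429 + 9575 = 136912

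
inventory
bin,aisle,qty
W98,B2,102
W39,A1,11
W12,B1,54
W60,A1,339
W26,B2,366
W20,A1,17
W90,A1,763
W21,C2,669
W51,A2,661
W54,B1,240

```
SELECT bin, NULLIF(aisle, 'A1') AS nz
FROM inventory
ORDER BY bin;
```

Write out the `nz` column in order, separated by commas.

bin=W12: aisle=B1 vs A1: differ → B1
bin=W20: aisle=A1 vs A1: equal → NULL
bin=W21: aisle=C2 vs A1: differ → C2
bin=W26: aisle=B2 vs A1: differ → B2
bin=W39: aisle=A1 vs A1: equal → NULL
bin=W51: aisle=A2 vs A1: differ → A2
bin=W54: aisle=B1 vs A1: differ → B1
bin=W60: aisle=A1 vs A1: equal → NULL
bin=W90: aisle=A1 vs A1: equal → NULL
bin=W98: aisle=B2 vs A1: differ → B2

B1, NULL, C2, B2, NULL, A2, B1, NULL, NULL, B2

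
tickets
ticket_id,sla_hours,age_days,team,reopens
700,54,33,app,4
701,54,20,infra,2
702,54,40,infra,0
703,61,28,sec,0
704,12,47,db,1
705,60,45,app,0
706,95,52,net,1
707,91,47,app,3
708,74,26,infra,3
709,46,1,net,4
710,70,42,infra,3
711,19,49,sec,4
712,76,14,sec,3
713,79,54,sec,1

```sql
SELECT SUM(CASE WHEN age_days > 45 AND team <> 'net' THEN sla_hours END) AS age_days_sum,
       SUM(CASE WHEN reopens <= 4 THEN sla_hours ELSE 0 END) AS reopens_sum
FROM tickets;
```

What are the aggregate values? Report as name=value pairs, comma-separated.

age_days_sum=201, reopens_sum=845

[age_days_sum: age_days > 45 AND team <> 'net']
ticket_id=700: ✗
ticket_id=701: ✗
ticket_id=702: ✗
ticket_id=703: ✗
ticket_id=704: ✓ → 12
ticket_id=705: ✗
ticket_id=706: ✗
ticket_id=707: ✓ → 91
ticket_id=708: ✗
ticket_id=709: ✗
ticket_id=710: ✗
ticket_id=711: ✓ → 19
ticket_id=712: ✗
ticket_id=713: ✓ → 79
age_days_sum = 12 + 91 + 19 + 79 = 201
—
[reopens_sum: reopens <= 4]
ticket_id=700: ✓ → 54
ticket_id=701: ✓ → 54
ticket_id=702: ✓ → 54
ticket_id=703: ✓ → 61
ticket_id=704: ✓ → 12
ticket_id=705: ✓ → 60
ticket_id=706: ✓ → 95
ticket_id=707: ✓ → 91
ticket_id=708: ✓ → 74
ticket_id=709: ✓ → 46
ticket_id=710: ✓ → 70
ticket_id=711: ✓ → 19
ticket_id=712: ✓ → 76
ticket_id=713: ✓ → 79
reopens_sum = 54 + 54 + 54 + 61 + 12 + 60 + 95 + 91 + 74 + 46 + 70 + 19 + 76 + 79 = 845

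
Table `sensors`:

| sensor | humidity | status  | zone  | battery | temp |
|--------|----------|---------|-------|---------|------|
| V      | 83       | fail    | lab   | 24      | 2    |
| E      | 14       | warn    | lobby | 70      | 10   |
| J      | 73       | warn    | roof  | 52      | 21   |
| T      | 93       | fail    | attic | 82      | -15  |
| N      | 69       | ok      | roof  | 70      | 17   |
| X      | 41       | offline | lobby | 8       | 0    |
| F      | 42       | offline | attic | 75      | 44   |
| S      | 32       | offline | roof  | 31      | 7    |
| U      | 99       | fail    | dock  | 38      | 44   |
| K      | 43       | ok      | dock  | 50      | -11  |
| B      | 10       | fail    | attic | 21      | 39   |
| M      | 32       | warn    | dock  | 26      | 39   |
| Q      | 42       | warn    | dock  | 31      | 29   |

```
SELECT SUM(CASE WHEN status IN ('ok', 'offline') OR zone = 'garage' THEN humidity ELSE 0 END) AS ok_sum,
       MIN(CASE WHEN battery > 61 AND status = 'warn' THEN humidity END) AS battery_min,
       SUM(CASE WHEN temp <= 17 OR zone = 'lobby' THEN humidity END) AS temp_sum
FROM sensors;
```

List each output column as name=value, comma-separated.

ok_sum=227, battery_min=14, temp_sum=375

[ok_sum: status IN ('ok', 'offline') OR zone = 'garage']
sensor=V: ✗
sensor=E: ✗
sensor=J: ✗
sensor=T: ✗
sensor=N: ✓ → 69
sensor=X: ✓ → 41
sensor=F: ✓ → 42
sensor=S: ✓ → 32
sensor=U: ✗
sensor=K: ✓ → 43
sensor=B: ✗
sensor=M: ✗
sensor=Q: ✗
ok_sum = 69 + 41 + 42 + 32 + 43 = 227
—
[battery_min: battery > 61 AND status = 'warn']
sensor=V: ✗
sensor=E: ✓ → 14
sensor=J: ✗
sensor=T: ✗
sensor=N: ✗
sensor=X: ✗
sensor=F: ✗
sensor=S: ✗
sensor=U: ✗
sensor=K: ✗
sensor=B: ✗
sensor=M: ✗
sensor=Q: ✗
battery_min = MIN(14) = 14
—
[temp_sum: temp <= 17 OR zone = 'lobby']
sensor=V: ✓ → 83
sensor=E: ✓ → 14
sensor=J: ✗
sensor=T: ✓ → 93
sensor=N: ✓ → 69
sensor=X: ✓ → 41
sensor=F: ✗
sensor=S: ✓ → 32
sensor=U: ✗
sensor=K: ✓ → 43
sensor=B: ✗
sensor=M: ✗
sensor=Q: ✗
temp_sum = 83 + 14 + 93 + 69 + 41 + 32 + 43 = 375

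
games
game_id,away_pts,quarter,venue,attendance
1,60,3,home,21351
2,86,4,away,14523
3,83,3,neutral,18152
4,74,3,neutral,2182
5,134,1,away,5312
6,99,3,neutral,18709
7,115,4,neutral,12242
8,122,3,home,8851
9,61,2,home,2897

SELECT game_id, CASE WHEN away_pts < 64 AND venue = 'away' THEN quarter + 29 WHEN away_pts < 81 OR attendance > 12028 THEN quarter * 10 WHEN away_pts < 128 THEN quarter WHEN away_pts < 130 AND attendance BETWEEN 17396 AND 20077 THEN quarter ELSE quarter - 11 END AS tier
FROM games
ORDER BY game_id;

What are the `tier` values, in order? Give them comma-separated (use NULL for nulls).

game_id=1: away_pts < 81 OR attendance > 12028 → 30
game_id=2: away_pts < 81 OR attendance > 12028 → 40
game_id=3: away_pts < 81 OR attendance > 12028 → 30
game_id=4: away_pts < 81 OR attendance > 12028 → 30
game_id=5: ELSE → -10
game_id=6: away_pts < 81 OR attendance > 12028 → 30
game_id=7: away_pts < 81 OR attendance > 12028 → 40
game_id=8: away_pts < 128 → 3
game_id=9: away_pts < 81 OR attendance > 12028 → 20

30, 40, 30, 30, -10, 30, 40, 3, 20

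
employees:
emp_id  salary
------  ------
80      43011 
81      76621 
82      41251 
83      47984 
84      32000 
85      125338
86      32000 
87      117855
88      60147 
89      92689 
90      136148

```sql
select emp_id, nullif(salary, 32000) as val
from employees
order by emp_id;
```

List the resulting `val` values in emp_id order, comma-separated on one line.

43011, 76621, 41251, 47984, NULL, 125338, NULL, 117855, 60147, 92689, 136148

emp_id=80: salary=43011 vs 32000: differ → 43011
emp_id=81: salary=76621 vs 32000: differ → 76621
emp_id=82: salary=41251 vs 32000: differ → 41251
emp_id=83: salary=47984 vs 32000: differ → 47984
emp_id=84: salary=32000 vs 32000: equal → NULL
emp_id=85: salary=125338 vs 32000: differ → 125338
emp_id=86: salary=32000 vs 32000: equal → NULL
emp_id=87: salary=117855 vs 32000: differ → 117855
emp_id=88: salary=60147 vs 32000: differ → 60147
emp_id=89: salary=92689 vs 32000: differ → 92689
emp_id=90: salary=136148 vs 32000: differ → 136148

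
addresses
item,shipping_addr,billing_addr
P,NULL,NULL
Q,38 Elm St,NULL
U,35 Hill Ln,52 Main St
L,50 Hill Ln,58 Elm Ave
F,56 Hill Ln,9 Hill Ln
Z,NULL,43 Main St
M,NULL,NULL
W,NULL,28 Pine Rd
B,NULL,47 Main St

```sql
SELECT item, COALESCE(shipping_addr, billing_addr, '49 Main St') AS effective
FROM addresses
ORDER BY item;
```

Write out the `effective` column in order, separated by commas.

47 Main St, 56 Hill Ln, 50 Hill Ln, 49 Main St, 49 Main St, 38 Elm St, 35 Hill Ln, 28 Pine Rd, 43 Main St

item=B: shipping_addr=NULL, billing_addr=47 Main St → 47 Main St
item=F: shipping_addr=56 Hill Ln → 56 Hill Ln
item=L: shipping_addr=50 Hill Ln → 50 Hill Ln
item=M: shipping_addr=NULL, billing_addr=NULL, → literal 49 Main St → 49 Main St
item=P: shipping_addr=NULL, billing_addr=NULL, → literal 49 Main St → 49 Main St
item=Q: shipping_addr=38 Elm St → 38 Elm St
item=U: shipping_addr=35 Hill Ln → 35 Hill Ln
item=W: shipping_addr=NULL, billing_addr=28 Pine Rd → 28 Pine Rd
item=Z: shipping_addr=NULL, billing_addr=43 Main St → 43 Main St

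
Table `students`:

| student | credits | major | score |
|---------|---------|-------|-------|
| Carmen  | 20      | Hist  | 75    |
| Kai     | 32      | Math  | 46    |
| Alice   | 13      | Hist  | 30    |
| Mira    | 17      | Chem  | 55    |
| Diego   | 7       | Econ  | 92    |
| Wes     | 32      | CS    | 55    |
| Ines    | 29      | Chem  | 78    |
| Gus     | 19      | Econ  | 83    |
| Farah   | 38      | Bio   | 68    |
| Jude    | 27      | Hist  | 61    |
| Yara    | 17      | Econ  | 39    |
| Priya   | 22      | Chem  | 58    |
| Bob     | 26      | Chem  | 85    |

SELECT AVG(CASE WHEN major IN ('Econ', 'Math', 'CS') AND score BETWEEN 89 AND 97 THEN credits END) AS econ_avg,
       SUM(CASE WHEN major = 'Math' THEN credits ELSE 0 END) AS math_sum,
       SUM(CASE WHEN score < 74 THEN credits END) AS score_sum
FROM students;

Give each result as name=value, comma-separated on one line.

[econ_avg: major IN ('Econ', 'Math', 'CS') AND score BETWEEN 89 AND 97]
student=Carmen: ✗
student=Kai: ✗
student=Alice: ✗
student=Mira: ✗
student=Diego: ✓ → 7
student=Wes: ✗
student=Ines: ✗
student=Gus: ✗
student=Farah: ✗
student=Jude: ✗
student=Yara: ✗
student=Priya: ✗
student=Bob: ✗
econ_avg = 7
—
[math_sum: major = 'Math']
student=Carmen: ✗
student=Kai: ✓ → 32
student=Alice: ✗
student=Mira: ✗
student=Diego: ✗
student=Wes: ✗
student=Ines: ✗
student=Gus: ✗
student=Farah: ✗
student=Jude: ✗
student=Yara: ✗
student=Priya: ✗
student=Bob: ✗
math_sum = 32
—
[score_sum: score < 74]
student=Carmen: ✗
student=Kai: ✓ → 32
student=Alice: ✓ → 13
student=Mira: ✓ → 17
student=Diego: ✗
student=Wes: ✓ → 32
student=Ines: ✗
student=Gus: ✗
student=Farah: ✓ → 38
student=Jude: ✓ → 27
student=Yara: ✓ → 17
student=Priya: ✓ → 22
student=Bob: ✗
score_sum = 32 + 13 + 17 + 32 + 38 + 27 + 17 + 22 = 198

econ_avg=7, math_sum=32, score_sum=198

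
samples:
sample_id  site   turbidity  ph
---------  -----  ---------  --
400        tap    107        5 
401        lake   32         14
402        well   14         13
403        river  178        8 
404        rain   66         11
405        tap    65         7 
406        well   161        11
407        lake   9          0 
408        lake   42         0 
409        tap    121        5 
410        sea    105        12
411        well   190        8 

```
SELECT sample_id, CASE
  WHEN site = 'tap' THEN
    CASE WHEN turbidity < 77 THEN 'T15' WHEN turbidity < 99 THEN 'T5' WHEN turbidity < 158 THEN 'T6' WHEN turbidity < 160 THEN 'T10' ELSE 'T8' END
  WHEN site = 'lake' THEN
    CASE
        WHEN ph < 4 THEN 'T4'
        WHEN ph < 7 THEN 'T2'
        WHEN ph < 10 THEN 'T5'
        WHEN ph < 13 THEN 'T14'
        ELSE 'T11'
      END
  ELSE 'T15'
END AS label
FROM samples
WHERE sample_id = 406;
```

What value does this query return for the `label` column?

sample_id = 406: site=well, turbidity=161, ph=11.
site='well' → outer ELSE → T15

T15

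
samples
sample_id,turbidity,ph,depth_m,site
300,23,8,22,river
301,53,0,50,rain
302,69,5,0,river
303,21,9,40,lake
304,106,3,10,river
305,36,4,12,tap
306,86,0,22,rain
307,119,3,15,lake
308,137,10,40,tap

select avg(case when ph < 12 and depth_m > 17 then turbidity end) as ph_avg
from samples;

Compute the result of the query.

sample_id=300: ✓ → 23
sample_id=301: ✓ → 53
sample_id=302: ✗
sample_id=303: ✓ → 21
sample_id=304: ✗
sample_id=305: ✗
sample_id=306: ✓ → 86
sample_id=307: ✗
sample_id=308: ✓ → 137
ph_avg = (23 + 53 + 21 + 86 + 137) / 5 = 64

64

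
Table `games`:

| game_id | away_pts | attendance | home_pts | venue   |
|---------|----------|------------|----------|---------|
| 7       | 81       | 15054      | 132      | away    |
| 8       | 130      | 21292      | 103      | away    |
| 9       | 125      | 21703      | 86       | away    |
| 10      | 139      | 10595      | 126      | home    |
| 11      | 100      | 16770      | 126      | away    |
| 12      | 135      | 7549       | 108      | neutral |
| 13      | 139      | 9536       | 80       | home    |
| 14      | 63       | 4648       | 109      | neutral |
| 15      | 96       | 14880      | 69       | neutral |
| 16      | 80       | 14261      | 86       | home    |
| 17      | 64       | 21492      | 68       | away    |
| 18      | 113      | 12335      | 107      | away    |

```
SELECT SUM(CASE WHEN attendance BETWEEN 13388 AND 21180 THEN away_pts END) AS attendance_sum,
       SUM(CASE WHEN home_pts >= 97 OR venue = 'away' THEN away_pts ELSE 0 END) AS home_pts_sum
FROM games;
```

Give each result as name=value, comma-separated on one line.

attendance_sum=357, home_pts_sum=950

[attendance_sum: attendance BETWEEN 13388 AND 21180]
game_id=7: ✓ → 81
game_id=8: ✗
game_id=9: ✗
game_id=10: ✗
game_id=11: ✓ → 100
game_id=12: ✗
game_id=13: ✗
game_id=14: ✗
game_id=15: ✓ → 96
game_id=16: ✓ → 80
game_id=17: ✗
game_id=18: ✗
attendance_sum = 81 + 100 + 96 + 80 = 357
—
[home_pts_sum: home_pts >= 97 OR venue = 'away']
game_id=7: ✓ → 81
game_id=8: ✓ → 130
game_id=9: ✓ → 125
game_id=10: ✓ → 139
game_id=11: ✓ → 100
game_id=12: ✓ → 135
game_id=13: ✗
game_id=14: ✓ → 63
game_id=15: ✗
game_id=16: ✗
game_id=17: ✓ → 64
game_id=18: ✓ → 113
home_pts_sum = 81 + 130 + 125 + 139 + 100 + 135 + 63 + 64 + 113 = 950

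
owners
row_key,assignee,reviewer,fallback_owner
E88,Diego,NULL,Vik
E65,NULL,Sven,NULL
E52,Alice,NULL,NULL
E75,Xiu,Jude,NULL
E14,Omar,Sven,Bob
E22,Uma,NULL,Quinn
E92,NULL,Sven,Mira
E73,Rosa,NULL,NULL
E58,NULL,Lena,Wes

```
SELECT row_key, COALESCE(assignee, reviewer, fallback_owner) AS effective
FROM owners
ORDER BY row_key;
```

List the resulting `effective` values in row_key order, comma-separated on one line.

row_key=E14: assignee=Omar → Omar
row_key=E22: assignee=Uma → Uma
row_key=E52: assignee=Alice → Alice
row_key=E58: assignee=NULL, reviewer=Lena → Lena
row_key=E65: assignee=NULL, reviewer=Sven → Sven
row_key=E73: assignee=Rosa → Rosa
row_key=E75: assignee=Xiu → Xiu
row_key=E88: assignee=Diego → Diego
row_key=E92: assignee=NULL, reviewer=Sven → Sven

Omar, Uma, Alice, Lena, Sven, Rosa, Xiu, Diego, Sven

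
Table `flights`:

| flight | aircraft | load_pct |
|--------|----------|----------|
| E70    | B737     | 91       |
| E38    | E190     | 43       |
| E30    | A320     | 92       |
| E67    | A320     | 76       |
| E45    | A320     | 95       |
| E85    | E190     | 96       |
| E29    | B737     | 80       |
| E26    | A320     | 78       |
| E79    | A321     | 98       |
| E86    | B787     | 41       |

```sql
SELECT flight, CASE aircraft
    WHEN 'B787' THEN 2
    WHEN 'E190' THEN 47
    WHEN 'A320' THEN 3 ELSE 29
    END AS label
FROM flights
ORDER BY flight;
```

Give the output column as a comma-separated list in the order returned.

3, 29, 3, 47, 3, 3, 29, 29, 47, 2

flight=E26: aircraft='A320' → 3
flight=E29: ELSE → 29
flight=E30: aircraft='A320' → 3
flight=E38: aircraft='E190' → 47
flight=E45: aircraft='A320' → 3
flight=E67: aircraft='A320' → 3
flight=E70: ELSE → 29
flight=E79: ELSE → 29
flight=E85: aircraft='E190' → 47
flight=E86: aircraft='B787' → 2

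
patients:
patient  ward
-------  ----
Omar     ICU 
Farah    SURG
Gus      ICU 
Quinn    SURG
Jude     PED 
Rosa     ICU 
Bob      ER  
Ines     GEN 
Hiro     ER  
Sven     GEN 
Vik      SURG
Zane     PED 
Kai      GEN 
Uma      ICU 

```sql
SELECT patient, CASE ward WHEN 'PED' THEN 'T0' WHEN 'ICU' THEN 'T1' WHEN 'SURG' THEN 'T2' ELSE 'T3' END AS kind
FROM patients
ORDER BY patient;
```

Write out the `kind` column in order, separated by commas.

T3, T2, T1, T3, T3, T0, T3, T1, T2, T1, T3, T1, T2, T0

patient=Bob: ELSE → T3
patient=Farah: ward='SURG' → T2
patient=Gus: ward='ICU' → T1
patient=Hiro: ELSE → T3
patient=Ines: ELSE → T3
patient=Jude: ward='PED' → T0
patient=Kai: ELSE → T3
patient=Omar: ward='ICU' → T1
patient=Quinn: ward='SURG' → T2
patient=Rosa: ward='ICU' → T1
patient=Sven: ELSE → T3
patient=Uma: ward='ICU' → T1
patient=Vik: ward='SURG' → T2
patient=Zane: ward='PED' → T0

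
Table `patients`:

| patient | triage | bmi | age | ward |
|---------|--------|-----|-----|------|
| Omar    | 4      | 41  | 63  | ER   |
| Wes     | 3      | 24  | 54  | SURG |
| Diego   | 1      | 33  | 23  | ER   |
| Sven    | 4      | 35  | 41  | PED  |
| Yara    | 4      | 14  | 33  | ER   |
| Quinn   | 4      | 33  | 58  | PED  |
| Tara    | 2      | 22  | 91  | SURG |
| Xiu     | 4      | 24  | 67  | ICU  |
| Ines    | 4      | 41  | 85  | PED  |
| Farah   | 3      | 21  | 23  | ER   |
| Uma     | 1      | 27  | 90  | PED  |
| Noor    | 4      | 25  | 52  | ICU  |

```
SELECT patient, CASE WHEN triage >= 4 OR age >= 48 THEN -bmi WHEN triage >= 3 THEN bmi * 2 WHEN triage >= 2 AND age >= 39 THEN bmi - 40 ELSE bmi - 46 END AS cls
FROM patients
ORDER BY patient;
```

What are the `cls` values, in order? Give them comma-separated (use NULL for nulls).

patient=Diego: ELSE → -13
patient=Farah: triage >= 3 → 42
patient=Ines: triage >= 4 OR age >= 48 → -41
patient=Noor: triage >= 4 OR age >= 48 → -25
patient=Omar: triage >= 4 OR age >= 48 → -41
patient=Quinn: triage >= 4 OR age >= 48 → -33
patient=Sven: triage >= 4 OR age >= 48 → -35
patient=Tara: triage >= 4 OR age >= 48 → -22
patient=Uma: triage >= 4 OR age >= 48 → -27
patient=Wes: triage >= 4 OR age >= 48 → -24
patient=Xiu: triage >= 4 OR age >= 48 → -24
patient=Yara: triage >= 4 OR age >= 48 → -14

-13, 42, -41, -25, -41, -33, -35, -22, -27, -24, -24, -14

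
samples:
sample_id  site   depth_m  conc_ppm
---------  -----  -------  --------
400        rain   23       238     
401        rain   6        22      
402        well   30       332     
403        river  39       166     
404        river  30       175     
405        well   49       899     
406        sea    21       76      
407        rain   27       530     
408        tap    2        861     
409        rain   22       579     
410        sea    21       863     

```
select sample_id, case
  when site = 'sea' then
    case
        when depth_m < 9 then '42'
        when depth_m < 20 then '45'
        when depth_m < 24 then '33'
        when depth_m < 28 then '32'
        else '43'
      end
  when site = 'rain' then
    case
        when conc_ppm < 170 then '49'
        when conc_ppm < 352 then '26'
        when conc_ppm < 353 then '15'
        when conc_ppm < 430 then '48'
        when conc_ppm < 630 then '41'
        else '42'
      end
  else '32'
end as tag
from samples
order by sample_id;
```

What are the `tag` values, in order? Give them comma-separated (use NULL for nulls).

sample_id=400: site='rain' → inner[conc_ppm < 352] → 26
sample_id=401: site='rain' → inner[conc_ppm < 170] → 49
sample_id=402: site='well' → outer ELSE → 32
sample_id=403: site='river' → outer ELSE → 32
sample_id=404: site='river' → outer ELSE → 32
sample_id=405: site='well' → outer ELSE → 32
sample_id=406: site='sea' → inner[depth_m < 24] → 33
sample_id=407: site='rain' → inner[conc_ppm < 630] → 41
sample_id=408: site='tap' → outer ELSE → 32
sample_id=409: site='rain' → inner[conc_ppm < 630] → 41
sample_id=410: site='sea' → inner[depth_m < 24] → 33

26, 49, 32, 32, 32, 32, 33, 41, 32, 41, 33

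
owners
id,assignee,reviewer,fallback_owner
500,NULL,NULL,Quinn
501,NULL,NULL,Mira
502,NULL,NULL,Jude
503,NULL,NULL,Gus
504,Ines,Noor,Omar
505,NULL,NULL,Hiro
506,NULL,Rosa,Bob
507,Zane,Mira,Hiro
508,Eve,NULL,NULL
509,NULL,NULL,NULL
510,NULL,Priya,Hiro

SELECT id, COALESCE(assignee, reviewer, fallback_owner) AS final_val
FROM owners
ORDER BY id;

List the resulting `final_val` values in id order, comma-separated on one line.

Quinn, Mira, Jude, Gus, Ines, Hiro, Rosa, Zane, Eve, NULL, Priya

id=500: assignee=NULL, reviewer=NULL, fallback_owner=Quinn → Quinn
id=501: assignee=NULL, reviewer=NULL, fallback_owner=Mira → Mira
id=502: assignee=NULL, reviewer=NULL, fallback_owner=Jude → Jude
id=503: assignee=NULL, reviewer=NULL, fallback_owner=Gus → Gus
id=504: assignee=Ines → Ines
id=505: assignee=NULL, reviewer=NULL, fallback_owner=Hiro → Hiro
id=506: assignee=NULL, reviewer=Rosa → Rosa
id=507: assignee=Zane → Zane
id=508: assignee=Eve → Eve
id=509: assignee=NULL, reviewer=NULL, fallback_owner=NULL (all NULL) → NULL
id=510: assignee=NULL, reviewer=Priya → Priya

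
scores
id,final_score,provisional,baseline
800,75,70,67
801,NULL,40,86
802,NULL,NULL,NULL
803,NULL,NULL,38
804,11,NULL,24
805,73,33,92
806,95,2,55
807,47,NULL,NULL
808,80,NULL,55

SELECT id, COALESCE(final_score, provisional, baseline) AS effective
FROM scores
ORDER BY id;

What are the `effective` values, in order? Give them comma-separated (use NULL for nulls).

id=800: final_score=75 → 75
id=801: final_score=NULL, provisional=40 → 40
id=802: final_score=NULL, provisional=NULL, baseline=NULL (all NULL) → NULL
id=803: final_score=NULL, provisional=NULL, baseline=38 → 38
id=804: final_score=11 → 11
id=805: final_score=73 → 73
id=806: final_score=95 → 95
id=807: final_score=47 → 47
id=808: final_score=80 → 80

75, 40, NULL, 38, 11, 73, 95, 47, 80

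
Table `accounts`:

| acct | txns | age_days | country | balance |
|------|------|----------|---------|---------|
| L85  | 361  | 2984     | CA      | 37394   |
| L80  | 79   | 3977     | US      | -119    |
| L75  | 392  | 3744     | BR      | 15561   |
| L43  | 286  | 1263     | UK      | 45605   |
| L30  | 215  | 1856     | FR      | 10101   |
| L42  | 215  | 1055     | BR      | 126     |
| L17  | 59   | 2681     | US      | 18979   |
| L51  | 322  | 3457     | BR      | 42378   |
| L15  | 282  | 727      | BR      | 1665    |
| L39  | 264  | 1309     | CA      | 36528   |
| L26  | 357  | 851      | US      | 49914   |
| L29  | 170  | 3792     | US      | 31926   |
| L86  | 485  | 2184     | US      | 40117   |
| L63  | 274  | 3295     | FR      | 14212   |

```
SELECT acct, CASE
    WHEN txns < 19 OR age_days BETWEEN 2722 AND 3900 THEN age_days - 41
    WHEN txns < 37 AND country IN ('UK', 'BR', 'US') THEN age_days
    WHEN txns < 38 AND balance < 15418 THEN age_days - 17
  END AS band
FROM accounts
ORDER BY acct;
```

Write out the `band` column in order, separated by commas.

acct=L15: (no match → NULL) → NULL
acct=L17: (no match → NULL) → NULL
acct=L26: (no match → NULL) → NULL
acct=L29: txns < 19 OR age_days BETWEEN 2722 AND 3900 → 3751
acct=L30: (no match → NULL) → NULL
acct=L39: (no match → NULL) → NULL
acct=L42: (no match → NULL) → NULL
acct=L43: (no match → NULL) → NULL
acct=L51: txns < 19 OR age_days BETWEEN 2722 AND 3900 → 3416
acct=L63: txns < 19 OR age_days BETWEEN 2722 AND 3900 → 3254
acct=L75: txns < 19 OR age_days BETWEEN 2722 AND 3900 → 3703
acct=L80: (no match → NULL) → NULL
acct=L85: txns < 19 OR age_days BETWEEN 2722 AND 3900 → 2943
acct=L86: (no match → NULL) → NULL

NULL, NULL, NULL, 3751, NULL, NULL, NULL, NULL, 3416, 3254, 3703, NULL, 2943, NULL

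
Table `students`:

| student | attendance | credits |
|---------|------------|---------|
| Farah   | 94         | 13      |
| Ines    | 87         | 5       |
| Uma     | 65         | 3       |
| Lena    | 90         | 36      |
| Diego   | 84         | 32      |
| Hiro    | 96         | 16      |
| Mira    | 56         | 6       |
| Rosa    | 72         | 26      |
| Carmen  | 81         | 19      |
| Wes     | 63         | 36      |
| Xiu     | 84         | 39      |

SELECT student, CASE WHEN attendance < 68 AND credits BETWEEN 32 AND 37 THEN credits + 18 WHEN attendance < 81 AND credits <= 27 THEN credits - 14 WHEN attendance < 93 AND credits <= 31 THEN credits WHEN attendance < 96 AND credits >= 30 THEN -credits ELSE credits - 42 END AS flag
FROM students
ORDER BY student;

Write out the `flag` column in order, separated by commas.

19, -32, -29, -26, 5, -36, -8, 12, -11, 54, -39

student=Carmen: attendance < 93 AND credits <= 31 → 19
student=Diego: attendance < 96 AND credits >= 30 → -32
student=Farah: ELSE → -29
student=Hiro: ELSE → -26
student=Ines: attendance < 93 AND credits <= 31 → 5
student=Lena: attendance < 96 AND credits >= 30 → -36
student=Mira: attendance < 81 AND credits <= 27 → -8
student=Rosa: attendance < 81 AND credits <= 27 → 12
student=Uma: attendance < 81 AND credits <= 27 → -11
student=Wes: attendance < 68 AND credits BETWEEN 32 AND 37 → 54
student=Xiu: attendance < 96 AND credits >= 30 → -39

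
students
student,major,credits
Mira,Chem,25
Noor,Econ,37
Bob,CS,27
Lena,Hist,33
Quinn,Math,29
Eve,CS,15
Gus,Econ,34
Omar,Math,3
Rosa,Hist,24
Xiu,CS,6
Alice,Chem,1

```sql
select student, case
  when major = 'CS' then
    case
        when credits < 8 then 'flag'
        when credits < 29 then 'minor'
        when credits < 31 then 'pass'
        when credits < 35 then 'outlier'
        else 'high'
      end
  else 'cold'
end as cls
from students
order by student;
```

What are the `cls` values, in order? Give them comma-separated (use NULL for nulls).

cold, minor, minor, cold, cold, cold, cold, cold, cold, cold, flag

student=Alice: major='Chem' → outer ELSE → cold
student=Bob: major='CS' → inner[credits < 29] → minor
student=Eve: major='CS' → inner[credits < 29] → minor
student=Gus: major='Econ' → outer ELSE → cold
student=Lena: major='Hist' → outer ELSE → cold
student=Mira: major='Chem' → outer ELSE → cold
student=Noor: major='Econ' → outer ELSE → cold
student=Omar: major='Math' → outer ELSE → cold
student=Quinn: major='Math' → outer ELSE → cold
student=Rosa: major='Hist' → outer ELSE → cold
student=Xiu: major='CS' → inner[credits < 8] → flag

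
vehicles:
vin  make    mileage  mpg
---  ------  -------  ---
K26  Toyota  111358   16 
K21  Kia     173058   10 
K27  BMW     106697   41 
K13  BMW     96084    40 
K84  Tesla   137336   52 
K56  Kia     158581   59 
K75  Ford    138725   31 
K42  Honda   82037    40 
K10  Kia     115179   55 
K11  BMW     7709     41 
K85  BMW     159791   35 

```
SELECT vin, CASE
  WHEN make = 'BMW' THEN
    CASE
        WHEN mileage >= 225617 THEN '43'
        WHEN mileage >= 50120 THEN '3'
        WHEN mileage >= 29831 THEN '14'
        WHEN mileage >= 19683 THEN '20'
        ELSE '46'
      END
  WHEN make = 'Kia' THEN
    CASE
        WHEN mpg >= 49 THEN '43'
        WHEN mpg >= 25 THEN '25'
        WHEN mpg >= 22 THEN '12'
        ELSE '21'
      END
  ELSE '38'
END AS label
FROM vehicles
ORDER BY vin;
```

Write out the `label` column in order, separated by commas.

vin=K10: make='Kia' → inner[mpg >= 49] → 43
vin=K11: make='BMW' → inner[ELSE] → 46
vin=K13: make='BMW' → inner[mileage >= 50120] → 3
vin=K21: make='Kia' → inner[ELSE] → 21
vin=K26: make='Toyota' → outer ELSE → 38
vin=K27: make='BMW' → inner[mileage >= 50120] → 3
vin=K42: make='Honda' → outer ELSE → 38
vin=K56: make='Kia' → inner[mpg >= 49] → 43
vin=K75: make='Ford' → outer ELSE → 38
vin=K84: make='Tesla' → outer ELSE → 38
vin=K85: make='BMW' → inner[mileage >= 50120] → 3

43, 46, 3, 21, 38, 3, 38, 43, 38, 38, 3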